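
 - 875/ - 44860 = 175/8972 =0.02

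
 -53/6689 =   -  53/6689 = - 0.01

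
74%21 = 11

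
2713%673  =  21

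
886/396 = 2 + 47/198 = 2.24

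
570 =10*57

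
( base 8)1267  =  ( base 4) 22313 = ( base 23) 175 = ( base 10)695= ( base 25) 12k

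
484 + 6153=6637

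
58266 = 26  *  2241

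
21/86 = 21/86 = 0.24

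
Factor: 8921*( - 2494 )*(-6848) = 152360973952 = 2^7*11^1 * 29^1*43^1*107^1*811^1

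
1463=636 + 827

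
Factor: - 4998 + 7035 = 2037 = 3^1*7^1*97^1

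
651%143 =79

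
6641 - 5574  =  1067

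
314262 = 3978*79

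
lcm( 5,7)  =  35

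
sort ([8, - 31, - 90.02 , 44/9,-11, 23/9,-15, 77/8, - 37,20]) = [ - 90.02,-37, - 31,-15,  -  11,  23/9,44/9,8,  77/8,20] 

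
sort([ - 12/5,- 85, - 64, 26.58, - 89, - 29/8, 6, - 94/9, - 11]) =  [ - 89, - 85, - 64, - 11, - 94/9, -29/8, - 12/5,  6,26.58 ] 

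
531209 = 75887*7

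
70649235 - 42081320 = 28567915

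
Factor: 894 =2^1*3^1*149^1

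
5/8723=5/8723  =  0.00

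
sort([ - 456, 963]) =[ - 456, 963] 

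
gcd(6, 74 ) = 2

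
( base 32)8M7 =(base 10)8903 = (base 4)2023013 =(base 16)22c7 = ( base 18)198B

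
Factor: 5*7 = 5^1*7^1= 35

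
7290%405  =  0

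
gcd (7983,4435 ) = 887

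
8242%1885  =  702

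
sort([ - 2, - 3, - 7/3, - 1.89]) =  [ - 3,-7/3, - 2, -1.89 ] 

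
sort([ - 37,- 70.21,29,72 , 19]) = [  -  70.21,  -  37, 19,  29 , 72 ]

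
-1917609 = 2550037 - 4467646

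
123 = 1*123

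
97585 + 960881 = 1058466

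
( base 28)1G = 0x2c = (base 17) 2a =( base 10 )44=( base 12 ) 38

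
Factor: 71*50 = 3550 =2^1 * 5^2 * 71^1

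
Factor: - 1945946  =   - 2^1*269^1*3617^1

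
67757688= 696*97353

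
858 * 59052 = 50666616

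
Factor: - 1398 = -2^1*3^1*233^1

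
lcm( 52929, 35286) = 105858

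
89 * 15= 1335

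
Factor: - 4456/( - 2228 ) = 2 = 2^1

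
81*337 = 27297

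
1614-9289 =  - 7675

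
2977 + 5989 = 8966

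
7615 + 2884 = 10499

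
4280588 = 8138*526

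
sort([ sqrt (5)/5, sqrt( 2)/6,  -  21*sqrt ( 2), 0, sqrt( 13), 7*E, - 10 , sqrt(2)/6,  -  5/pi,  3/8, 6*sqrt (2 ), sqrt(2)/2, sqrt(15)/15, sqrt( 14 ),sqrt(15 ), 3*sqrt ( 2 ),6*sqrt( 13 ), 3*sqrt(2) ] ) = [ - 21*sqrt( 2),  -  10,-5/pi, 0, sqrt( 2) /6, sqrt( 2)/6, sqrt( 15)/15, 3/8,  sqrt( 5)/5,sqrt (2 )/2,sqrt( 13), sqrt( 14),sqrt( 15)  ,  3*sqrt(2), 3*sqrt( 2),  6*sqrt( 2 ) , 7*E, 6*sqrt ( 13)]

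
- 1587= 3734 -5321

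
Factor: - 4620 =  - 2^2*3^1*5^1*7^1*11^1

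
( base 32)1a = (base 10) 42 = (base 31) 1B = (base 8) 52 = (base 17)28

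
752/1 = 752 = 752.00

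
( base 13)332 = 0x224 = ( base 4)20210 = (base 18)1C8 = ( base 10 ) 548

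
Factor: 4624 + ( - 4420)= 204= 2^2*3^1*17^1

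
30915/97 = 30915/97 = 318.71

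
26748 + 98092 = 124840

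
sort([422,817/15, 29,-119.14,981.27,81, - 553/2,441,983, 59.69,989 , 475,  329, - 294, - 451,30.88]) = [  -  451, - 294, - 553/2, - 119.14, 29,30.88,817/15, 59.69 , 81,329, 422,441, 475,981.27, 983,989]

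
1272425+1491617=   2764042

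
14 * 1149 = 16086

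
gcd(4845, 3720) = 15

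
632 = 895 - 263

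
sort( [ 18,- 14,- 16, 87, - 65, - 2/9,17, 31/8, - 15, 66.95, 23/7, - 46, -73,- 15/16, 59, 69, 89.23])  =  [ - 73, - 65, - 46, - 16, - 15, - 14,  -  15/16, -2/9, 23/7,31/8 , 17, 18, 59, 66.95,  69, 87, 89.23] 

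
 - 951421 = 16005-967426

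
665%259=147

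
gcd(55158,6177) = 87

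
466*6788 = 3163208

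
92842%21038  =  8690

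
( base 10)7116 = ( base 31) 7ch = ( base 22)efa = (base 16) 1BCC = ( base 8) 15714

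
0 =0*22342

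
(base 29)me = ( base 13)3B2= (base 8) 1214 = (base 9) 804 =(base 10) 652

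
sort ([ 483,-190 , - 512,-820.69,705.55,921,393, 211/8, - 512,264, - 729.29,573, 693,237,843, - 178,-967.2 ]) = [ - 967.2, - 820.69, - 729.29, - 512, - 512, - 190, - 178,211/8  ,  237 , 264,393,483,573,693,  705.55,843,921 ]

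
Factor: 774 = 2^1*3^2*43^1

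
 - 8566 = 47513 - 56079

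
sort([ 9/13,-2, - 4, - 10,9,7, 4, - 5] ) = [-10, - 5,  -  4 ,-2,9/13, 4,7 , 9 ] 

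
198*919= 181962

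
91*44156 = 4018196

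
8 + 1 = 9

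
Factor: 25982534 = 2^1*12991267^1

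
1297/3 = 1297/3 = 432.33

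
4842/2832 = 1+335/472 = 1.71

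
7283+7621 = 14904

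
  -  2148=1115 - 3263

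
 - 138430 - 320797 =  - 459227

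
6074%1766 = 776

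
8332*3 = 24996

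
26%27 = 26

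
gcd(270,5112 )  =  18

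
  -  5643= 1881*( - 3 ) 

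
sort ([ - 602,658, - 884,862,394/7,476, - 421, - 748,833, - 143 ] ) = [ - 884,-748, - 602, - 421, - 143, 394/7 , 476, 658,833,862]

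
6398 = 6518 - 120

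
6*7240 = 43440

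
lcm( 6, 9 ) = 18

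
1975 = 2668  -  693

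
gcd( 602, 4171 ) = 43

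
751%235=46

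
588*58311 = 34286868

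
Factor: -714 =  - 2^1*3^1*7^1*17^1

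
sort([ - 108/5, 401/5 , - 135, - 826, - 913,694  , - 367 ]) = [-913, - 826,- 367, - 135 , - 108/5, 401/5, 694 ]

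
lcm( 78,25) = 1950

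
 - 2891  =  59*( - 49)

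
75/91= 75/91  =  0.82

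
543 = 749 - 206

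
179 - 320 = -141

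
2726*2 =5452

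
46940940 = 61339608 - 14398668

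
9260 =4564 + 4696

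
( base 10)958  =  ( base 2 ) 1110111110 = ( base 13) 589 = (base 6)4234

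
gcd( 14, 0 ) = 14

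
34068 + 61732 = 95800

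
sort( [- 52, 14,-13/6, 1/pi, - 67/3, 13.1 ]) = [ - 52, - 67/3, - 13/6, 1/pi,13.1,  14]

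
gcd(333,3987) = 9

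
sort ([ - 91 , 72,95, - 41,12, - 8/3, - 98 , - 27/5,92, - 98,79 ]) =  [ - 98, - 98, - 91,  -  41, - 27/5,  -  8/3,12,72,79,92, 95 ] 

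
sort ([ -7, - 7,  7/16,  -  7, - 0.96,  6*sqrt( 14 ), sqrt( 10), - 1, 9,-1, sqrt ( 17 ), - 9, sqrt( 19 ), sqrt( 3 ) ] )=[-9,-7, - 7,- 7,-1,-1,-0.96 , 7/16,sqrt( 3), sqrt( 10 ) , sqrt( 17) , sqrt(19),9, 6*sqrt( 14 )] 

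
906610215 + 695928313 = 1602538528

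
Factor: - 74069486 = -2^1*19^1*37^1 * 139^1*379^1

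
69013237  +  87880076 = 156893313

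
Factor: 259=7^1*37^1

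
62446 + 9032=71478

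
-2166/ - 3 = 722 + 0/1 = 722.00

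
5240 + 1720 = 6960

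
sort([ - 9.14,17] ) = [ - 9.14, 17] 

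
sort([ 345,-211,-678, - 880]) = [ -880,-678,-211, 345]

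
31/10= 31/10 = 3.10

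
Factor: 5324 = 2^2*11^3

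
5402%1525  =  827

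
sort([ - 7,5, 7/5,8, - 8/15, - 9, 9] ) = [-9, - 7, - 8/15,7/5,5,8 , 9 ] 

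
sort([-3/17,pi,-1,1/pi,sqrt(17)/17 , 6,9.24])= [ -1,  -  3/17, sqrt( 17) /17, 1/pi, pi, 6,  9.24 ] 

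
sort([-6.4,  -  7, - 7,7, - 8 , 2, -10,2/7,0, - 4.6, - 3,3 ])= [  -  10, - 8, - 7,  -  7,-6.4,-4.6, - 3 , 0,2/7, 2,3 , 7 ]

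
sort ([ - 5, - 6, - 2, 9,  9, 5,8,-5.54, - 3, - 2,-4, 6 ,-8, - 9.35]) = [ - 9.35, - 8, - 6 , - 5.54 , - 5,-4 , - 3,-2, - 2,5, 6,8,9, 9 ] 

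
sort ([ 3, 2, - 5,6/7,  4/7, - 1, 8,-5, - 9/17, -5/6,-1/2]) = [- 5, - 5, - 1, - 5/6, - 9/17,- 1/2, 4/7 , 6/7, 2 , 3, 8]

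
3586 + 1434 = 5020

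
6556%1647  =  1615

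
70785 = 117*605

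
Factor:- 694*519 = -2^1*3^1*173^1  *  347^1=- 360186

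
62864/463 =135  +  359/463 = 135.78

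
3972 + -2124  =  1848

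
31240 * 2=62480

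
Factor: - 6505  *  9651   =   - 3^1*5^1*1301^1*3217^1 = - 62779755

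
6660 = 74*90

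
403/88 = 403/88  =  4.58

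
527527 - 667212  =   - 139685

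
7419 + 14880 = 22299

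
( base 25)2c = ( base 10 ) 62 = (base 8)76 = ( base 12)52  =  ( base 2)111110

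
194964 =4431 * 44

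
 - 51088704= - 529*96576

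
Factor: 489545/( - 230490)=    -2^( - 1 )*3^( - 2)*7^1*13^ (-1 )*71^1 = - 497/234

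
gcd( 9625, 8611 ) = 1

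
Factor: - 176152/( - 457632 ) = 97/252 = 2^(-2)*3^(-2 )*7^( - 1)*97^1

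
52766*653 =34456198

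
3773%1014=731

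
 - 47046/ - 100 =470 + 23/50 =470.46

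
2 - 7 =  - 5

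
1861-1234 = 627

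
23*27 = 621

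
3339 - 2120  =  1219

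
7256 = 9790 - 2534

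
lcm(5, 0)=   0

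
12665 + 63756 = 76421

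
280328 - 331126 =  - 50798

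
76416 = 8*9552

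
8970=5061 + 3909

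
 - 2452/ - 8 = 613/2 = 306.50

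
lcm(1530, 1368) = 116280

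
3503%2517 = 986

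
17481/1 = 17481 = 17481.00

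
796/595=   796/595=1.34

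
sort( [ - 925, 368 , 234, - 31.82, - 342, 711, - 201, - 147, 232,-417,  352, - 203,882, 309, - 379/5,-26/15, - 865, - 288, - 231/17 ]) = [ - 925 , - 865, - 417, - 342, - 288 , - 203, - 201,- 147, - 379/5 ,-31.82, - 231/17 , - 26/15,232, 234, 309, 352,368,711,882 ]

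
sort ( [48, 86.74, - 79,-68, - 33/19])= [ - 79,- 68,-33/19, 48, 86.74]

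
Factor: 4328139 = 3^1*53^1*163^1*167^1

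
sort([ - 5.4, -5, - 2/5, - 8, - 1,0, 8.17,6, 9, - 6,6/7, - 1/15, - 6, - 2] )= [ -8, - 6, - 6, - 5.4,  -  5, - 2,- 1, - 2/5, - 1/15,0 , 6/7, 6, 8.17, 9]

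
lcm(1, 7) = 7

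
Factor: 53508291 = 3^1*179^1* 99643^1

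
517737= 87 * 5951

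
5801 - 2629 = 3172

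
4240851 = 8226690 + -3985839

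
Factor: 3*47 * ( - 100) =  - 2^2* 3^1 * 5^2 * 47^1  =  - 14100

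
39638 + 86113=125751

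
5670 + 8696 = 14366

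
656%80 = 16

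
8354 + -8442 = - 88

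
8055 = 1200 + 6855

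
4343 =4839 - 496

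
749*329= 246421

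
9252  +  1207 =10459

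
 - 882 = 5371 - 6253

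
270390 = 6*45065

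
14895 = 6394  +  8501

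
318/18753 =106/6251 = 0.02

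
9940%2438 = 188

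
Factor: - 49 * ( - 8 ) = 2^3 * 7^2 = 392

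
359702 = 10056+349646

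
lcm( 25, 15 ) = 75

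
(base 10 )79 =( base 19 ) 43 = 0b1001111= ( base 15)54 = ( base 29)2l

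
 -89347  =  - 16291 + - 73056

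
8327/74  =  8327/74 = 112.53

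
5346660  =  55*97212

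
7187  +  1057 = 8244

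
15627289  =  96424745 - 80797456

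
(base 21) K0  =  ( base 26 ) G4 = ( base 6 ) 1540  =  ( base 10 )420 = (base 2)110100100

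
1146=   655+491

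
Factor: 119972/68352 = 337/192 = 2^( - 6)*3^( - 1) * 337^1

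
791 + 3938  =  4729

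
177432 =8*22179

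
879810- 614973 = 264837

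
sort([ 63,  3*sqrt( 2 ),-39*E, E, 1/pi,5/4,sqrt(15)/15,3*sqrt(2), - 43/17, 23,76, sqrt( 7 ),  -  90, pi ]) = [ - 39 * E, - 90, - 43/17,sqrt( 15)/15 , 1/pi,5/4,sqrt ( 7),E , pi,3*sqrt(2),3*sqrt( 2) , 23,63, 76 ] 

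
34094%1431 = 1181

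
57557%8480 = 6677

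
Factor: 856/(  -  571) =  - 2^3 * 107^1*571^(  -  1 )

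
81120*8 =648960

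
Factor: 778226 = 2^1*17^1*47^1*487^1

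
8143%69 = 1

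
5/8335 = 1/1667=0.00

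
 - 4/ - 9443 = 4/9443= 0.00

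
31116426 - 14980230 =16136196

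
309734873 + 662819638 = 972554511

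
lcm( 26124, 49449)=1384572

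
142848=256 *558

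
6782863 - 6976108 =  - 193245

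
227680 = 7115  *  32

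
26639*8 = 213112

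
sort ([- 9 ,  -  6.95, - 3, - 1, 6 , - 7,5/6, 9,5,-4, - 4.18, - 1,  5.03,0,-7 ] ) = [ - 9 , - 7, - 7,  -  6.95,-4.18, - 4, - 3, - 1, - 1,0,5/6 , 5,5.03, 6, 9]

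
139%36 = 31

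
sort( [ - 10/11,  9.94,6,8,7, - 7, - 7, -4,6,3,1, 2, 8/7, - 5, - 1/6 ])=[ - 7, - 7, - 5, - 4,-10/11  , - 1/6, 1,8/7, 2, 3,6,6,7, 8,9.94]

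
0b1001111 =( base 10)79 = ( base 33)2D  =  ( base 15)54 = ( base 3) 2221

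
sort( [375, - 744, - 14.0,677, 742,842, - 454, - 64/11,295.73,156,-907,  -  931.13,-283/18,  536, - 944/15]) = [-931.13, - 907 , - 744,-454, - 944/15,  -  283/18, - 14.0, - 64/11,156,295.73, 375, 536 , 677, 742,842 ] 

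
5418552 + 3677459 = 9096011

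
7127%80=7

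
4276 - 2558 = 1718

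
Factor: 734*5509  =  4043606 = 2^1*7^1*367^1*787^1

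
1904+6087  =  7991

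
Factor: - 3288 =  - 2^3*3^1*137^1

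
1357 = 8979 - 7622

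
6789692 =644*10543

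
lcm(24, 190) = 2280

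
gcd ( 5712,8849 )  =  1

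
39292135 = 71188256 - 31896121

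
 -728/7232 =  - 91/904 = - 0.10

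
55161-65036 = - 9875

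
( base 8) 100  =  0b1000000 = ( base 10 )64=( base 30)24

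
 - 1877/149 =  - 1877/149 = - 12.60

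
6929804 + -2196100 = 4733704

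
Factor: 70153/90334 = 2^( - 1)*47^ ( - 1)*73^1=73/94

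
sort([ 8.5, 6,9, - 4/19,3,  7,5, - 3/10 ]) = [  -  3/10, - 4/19,3,5 , 6,7,8.5,9]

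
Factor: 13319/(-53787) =-3^( - 1 )*19^1*701^1 *17929^( - 1) 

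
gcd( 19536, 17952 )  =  528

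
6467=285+6182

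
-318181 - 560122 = -878303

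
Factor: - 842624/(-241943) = 2^7*13^( - 1)*29^1*37^( - 1 )*227^1*503^(-1)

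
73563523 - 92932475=-19368952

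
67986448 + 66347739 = 134334187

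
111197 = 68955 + 42242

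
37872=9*4208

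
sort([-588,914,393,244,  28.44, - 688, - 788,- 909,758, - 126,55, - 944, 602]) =[-944, - 909, - 788, - 688, - 588, - 126,28.44,55,244, 393, 602,758, 914 ]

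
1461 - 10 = 1451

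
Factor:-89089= -7^1*11^1 * 13^1*89^1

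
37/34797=37/34797 = 0.00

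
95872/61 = 1571 + 41/61=1571.67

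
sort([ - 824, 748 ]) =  [ - 824,  748]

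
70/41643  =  10/5949 = 0.00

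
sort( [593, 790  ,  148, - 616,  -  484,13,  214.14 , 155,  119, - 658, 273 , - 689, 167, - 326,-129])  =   [ - 689, - 658, - 616, - 484, - 326, -129,  13, 119,148,155,167,214.14, 273, 593, 790 ]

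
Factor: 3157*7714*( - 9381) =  - 2^1 * 3^1*7^2*11^1*19^1*29^1*41^1*53^1*59^1 = - 228456412338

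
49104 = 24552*2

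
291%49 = 46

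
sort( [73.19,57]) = [ 57,73.19]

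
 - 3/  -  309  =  1/103 = 0.01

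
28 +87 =115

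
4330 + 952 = 5282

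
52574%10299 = 1079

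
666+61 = 727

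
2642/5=528 + 2/5 = 528.40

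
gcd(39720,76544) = 8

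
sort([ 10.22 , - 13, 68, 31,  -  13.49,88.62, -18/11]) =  [ - 13.49,-13, - 18/11, 10.22, 31,68, 88.62 ]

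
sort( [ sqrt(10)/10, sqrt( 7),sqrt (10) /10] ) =[ sqrt( 10)/10,sqrt(10) /10, sqrt( 7)]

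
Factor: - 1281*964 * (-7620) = 9409816080=   2^4*3^2*5^1*7^1*61^1*127^1*241^1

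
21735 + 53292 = 75027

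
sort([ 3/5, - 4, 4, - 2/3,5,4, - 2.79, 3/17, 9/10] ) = [ - 4,-2.79 , - 2/3 , 3/17, 3/5, 9/10,4, 4,  5 ] 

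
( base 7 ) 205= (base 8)147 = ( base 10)103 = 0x67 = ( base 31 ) 3A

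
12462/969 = 12+278/323 = 12.86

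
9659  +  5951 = 15610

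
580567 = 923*629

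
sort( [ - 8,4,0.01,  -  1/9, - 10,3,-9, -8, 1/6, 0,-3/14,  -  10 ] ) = [ - 10, - 10,-9,-8,  -  8, - 3/14, -1/9, 0,0.01,  1/6, 3,4 ]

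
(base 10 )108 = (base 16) 6c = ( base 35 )33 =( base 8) 154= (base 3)11000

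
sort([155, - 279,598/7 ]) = [ - 279, 598/7, 155] 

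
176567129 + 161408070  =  337975199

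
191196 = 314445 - 123249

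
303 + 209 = 512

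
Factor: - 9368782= - 2^1 *4684391^1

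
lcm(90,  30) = 90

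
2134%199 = 144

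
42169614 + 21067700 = 63237314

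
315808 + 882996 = 1198804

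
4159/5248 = 4159/5248 = 0.79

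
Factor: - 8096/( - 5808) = 2^1*3^ ( - 1 )*11^( - 1 )*23^1 =46/33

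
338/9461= 338/9461 = 0.04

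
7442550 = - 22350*( - 333 ) 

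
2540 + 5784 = 8324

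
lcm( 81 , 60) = 1620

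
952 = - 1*(-952) 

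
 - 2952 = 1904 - 4856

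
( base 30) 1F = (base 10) 45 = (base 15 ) 30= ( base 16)2d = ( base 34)1b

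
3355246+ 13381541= 16736787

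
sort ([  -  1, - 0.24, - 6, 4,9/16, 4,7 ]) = [ - 6, - 1,-0.24,9/16,4,4,7]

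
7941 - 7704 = 237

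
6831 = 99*69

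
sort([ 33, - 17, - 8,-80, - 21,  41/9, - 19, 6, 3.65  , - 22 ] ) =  [ - 80, - 22,- 21, - 19, - 17, - 8,3.65, 41/9,6, 33]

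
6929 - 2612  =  4317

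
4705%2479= 2226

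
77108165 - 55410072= 21698093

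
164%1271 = 164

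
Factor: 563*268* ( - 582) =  - 87814488 = - 2^3*3^1*67^1*97^1*563^1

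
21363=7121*3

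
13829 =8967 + 4862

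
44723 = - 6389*( - 7 )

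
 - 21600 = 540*( - 40 ) 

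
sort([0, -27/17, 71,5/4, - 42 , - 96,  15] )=[ - 96 ,-42 , - 27/17, 0, 5/4,15, 71]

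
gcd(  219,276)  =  3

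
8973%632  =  125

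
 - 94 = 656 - 750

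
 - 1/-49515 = 1/49515=0.00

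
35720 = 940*38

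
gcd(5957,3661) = 7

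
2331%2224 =107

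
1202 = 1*1202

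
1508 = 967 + 541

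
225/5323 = 225/5323=0.04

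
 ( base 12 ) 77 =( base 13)70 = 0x5B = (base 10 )91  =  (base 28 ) 37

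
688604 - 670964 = 17640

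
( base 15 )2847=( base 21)JB7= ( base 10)8617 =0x21A9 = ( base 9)12734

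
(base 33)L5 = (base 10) 698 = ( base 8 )1272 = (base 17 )271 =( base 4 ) 22322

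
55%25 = 5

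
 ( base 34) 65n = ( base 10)7129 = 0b1101111011001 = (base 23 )dam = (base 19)10e4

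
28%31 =28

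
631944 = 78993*8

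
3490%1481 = 528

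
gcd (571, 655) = 1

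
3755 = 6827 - 3072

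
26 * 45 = 1170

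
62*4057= 251534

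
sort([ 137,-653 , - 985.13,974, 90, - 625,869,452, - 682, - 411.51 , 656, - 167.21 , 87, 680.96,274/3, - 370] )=[ - 985.13, - 682, - 653,  -  625,-411.51, - 370, - 167.21 , 87, 90,274/3, 137, 452, 656  ,  680.96,869,974 ]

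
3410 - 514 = 2896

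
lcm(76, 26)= 988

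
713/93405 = 713/93405 =0.01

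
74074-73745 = 329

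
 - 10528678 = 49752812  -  60281490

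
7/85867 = 7/85867= 0.00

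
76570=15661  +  60909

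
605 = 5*121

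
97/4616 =97/4616 = 0.02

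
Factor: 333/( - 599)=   -  3^2  *37^1*599^( - 1 ) 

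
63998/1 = 63998=63998.00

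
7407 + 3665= 11072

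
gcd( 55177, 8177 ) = 1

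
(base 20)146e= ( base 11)734A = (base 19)17I6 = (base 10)9734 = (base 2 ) 10011000000110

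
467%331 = 136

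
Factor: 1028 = 2^2*257^1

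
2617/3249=2617/3249 = 0.81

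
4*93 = 372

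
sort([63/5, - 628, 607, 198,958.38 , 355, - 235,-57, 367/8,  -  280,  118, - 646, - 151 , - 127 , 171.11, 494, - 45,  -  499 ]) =[ - 646, - 628 ,- 499, - 280 , - 235, - 151, - 127,  -  57, - 45,63/5, 367/8, 118, 171.11 , 198, 355, 494,  607, 958.38]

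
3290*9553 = 31429370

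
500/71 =500/71 = 7.04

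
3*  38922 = 116766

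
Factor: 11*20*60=13200 = 2^4*3^1*5^2*11^1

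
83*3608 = 299464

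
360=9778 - 9418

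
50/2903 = 50/2903= 0.02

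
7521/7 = 1074  +  3/7 = 1074.43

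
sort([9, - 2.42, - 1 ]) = [ - 2.42,-1, 9] 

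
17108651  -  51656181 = -34547530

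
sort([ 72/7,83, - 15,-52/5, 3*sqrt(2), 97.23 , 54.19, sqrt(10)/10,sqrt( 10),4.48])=[-15,-52/5, sqrt( 10 ) /10, sqrt( 10), 3*sqrt( 2 ), 4.48,72/7, 54.19,83, 97.23 ]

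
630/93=210/31 = 6.77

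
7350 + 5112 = 12462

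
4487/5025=4487/5025 = 0.89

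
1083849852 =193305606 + 890544246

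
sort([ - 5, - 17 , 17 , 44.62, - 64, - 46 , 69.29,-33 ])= [ - 64, - 46,-33 , - 17,  -  5 , 17,44.62, 69.29]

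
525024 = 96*5469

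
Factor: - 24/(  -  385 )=2^3*3^1*5^ (- 1 )*7^ ( - 1) *11^( - 1) 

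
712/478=356/239 = 1.49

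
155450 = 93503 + 61947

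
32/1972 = 8/493 = 0.02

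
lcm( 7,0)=0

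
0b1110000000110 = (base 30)7T4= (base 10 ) 7174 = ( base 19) 10GB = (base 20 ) hie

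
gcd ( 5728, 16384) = 32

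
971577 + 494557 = 1466134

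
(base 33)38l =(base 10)3552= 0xDE0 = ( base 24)640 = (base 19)9FI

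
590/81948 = 295/40974 = 0.01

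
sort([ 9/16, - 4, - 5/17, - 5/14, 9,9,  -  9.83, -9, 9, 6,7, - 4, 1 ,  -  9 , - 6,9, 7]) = [ - 9.83,- 9,-9, - 6 ,-4 , - 4,  -  5/14,  -  5/17 , 9/16,1, 6,  7 , 7, 9, 9,9, 9]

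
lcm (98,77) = 1078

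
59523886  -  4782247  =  54741639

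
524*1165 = 610460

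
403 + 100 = 503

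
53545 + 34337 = 87882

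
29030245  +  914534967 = 943565212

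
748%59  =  40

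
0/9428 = 0= 0.00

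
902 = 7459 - 6557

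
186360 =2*93180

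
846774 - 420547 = 426227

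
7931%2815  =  2301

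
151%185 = 151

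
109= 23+86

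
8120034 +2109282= 10229316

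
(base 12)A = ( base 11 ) A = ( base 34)A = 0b1010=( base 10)10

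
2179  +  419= 2598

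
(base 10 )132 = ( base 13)A2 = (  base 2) 10000100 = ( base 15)8c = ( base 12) B0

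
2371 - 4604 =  - 2233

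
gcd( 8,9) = 1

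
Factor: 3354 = 2^1*3^1*13^1*43^1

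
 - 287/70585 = - 287/70585 = -0.00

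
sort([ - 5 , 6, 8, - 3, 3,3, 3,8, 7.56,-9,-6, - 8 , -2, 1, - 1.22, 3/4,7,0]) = [ - 9, - 8, - 6, - 5, - 3, - 2, - 1.22, 0, 3/4, 1, 3, 3,3,6, 7, 7.56,8,8]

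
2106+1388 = 3494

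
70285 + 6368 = 76653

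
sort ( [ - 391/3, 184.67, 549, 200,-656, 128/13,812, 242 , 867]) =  [ - 656, - 391/3 , 128/13,184.67,200, 242,549 , 812,867]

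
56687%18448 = 1343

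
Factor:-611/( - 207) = 3^( - 2 ) * 13^1*23^( - 1 )*47^1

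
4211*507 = 2134977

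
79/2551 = 79/2551 = 0.03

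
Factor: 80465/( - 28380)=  - 2^( - 2 )*3^( - 1)*7^1*11^1 * 19^1*43^( - 1) = - 1463/516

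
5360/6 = 893 + 1/3= 893.33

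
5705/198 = 5705/198 = 28.81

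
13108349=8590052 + 4518297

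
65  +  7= 72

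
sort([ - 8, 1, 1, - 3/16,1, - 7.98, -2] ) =[ - 8 , - 7.98, - 2,  -  3/16, 1,1,1]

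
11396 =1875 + 9521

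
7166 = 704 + 6462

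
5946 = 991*6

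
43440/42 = 1034 + 2/7 = 1034.29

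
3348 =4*837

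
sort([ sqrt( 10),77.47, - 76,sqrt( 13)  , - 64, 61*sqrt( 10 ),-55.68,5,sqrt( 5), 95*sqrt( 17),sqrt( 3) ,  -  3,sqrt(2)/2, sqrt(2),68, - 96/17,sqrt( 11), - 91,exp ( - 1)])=[ - 91, - 76 , - 64,-55.68, - 96/17, - 3,exp( - 1),  sqrt(2)/2,  sqrt( 2),sqrt( 3 ),sqrt( 5), sqrt (10 ), sqrt( 11),sqrt ( 13),5,68, 77.47,61 * sqrt( 10 ),  95*sqrt( 17)]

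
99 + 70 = 169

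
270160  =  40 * 6754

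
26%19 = 7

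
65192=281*232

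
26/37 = 26/37 = 0.70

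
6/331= 6/331 = 0.02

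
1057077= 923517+133560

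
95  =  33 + 62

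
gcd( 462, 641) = 1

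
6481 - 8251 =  -1770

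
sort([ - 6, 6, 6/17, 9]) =[  -  6  ,  6/17, 6, 9 ]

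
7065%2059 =888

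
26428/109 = 26428/109 = 242.46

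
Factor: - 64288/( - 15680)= 41/10 =2^( - 1) * 5^ ( - 1)*41^1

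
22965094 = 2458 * 9343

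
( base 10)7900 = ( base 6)100324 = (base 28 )a24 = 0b1111011011100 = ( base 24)dh4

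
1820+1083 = 2903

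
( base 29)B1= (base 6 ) 1252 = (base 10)320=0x140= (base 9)385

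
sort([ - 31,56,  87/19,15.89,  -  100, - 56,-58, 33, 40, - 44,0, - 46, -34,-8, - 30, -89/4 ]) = [ - 100,  -  58, - 56,-46, - 44, - 34,  -  31, - 30,-89/4,-8,0, 87/19,15.89,33 , 40,56 ]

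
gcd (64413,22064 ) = 1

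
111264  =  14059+97205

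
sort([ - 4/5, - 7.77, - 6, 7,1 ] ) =[ - 7.77, - 6,- 4/5 , 1,  7]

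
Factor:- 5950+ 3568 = -2382 = - 2^1 * 3^1*397^1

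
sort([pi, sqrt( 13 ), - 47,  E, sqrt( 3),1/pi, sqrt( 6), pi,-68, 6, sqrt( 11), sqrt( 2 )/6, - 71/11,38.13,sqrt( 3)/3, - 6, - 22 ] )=[ - 68, - 47,  -  22, - 71/11,-6, sqrt(2 )/6,1/pi,sqrt( 3) /3,sqrt( 3),sqrt( 6) , E, pi,  pi,sqrt( 11 ), sqrt( 13),6, 38.13]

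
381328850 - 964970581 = - 583641731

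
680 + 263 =943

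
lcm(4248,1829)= 131688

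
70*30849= 2159430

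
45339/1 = 45339 = 45339.00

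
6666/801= 8 + 86/267 = 8.32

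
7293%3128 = 1037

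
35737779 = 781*45759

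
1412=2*706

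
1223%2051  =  1223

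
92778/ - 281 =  - 92778/281= - 330.17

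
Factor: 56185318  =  2^1*7^1*19^2*11117^1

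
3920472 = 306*12812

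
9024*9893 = 89274432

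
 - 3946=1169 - 5115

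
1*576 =576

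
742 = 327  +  415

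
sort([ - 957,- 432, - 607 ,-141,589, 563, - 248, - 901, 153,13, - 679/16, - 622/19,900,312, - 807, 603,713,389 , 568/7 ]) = [ - 957, - 901,-807,-607, - 432,  -  248 , - 141, - 679/16 ,-622/19, 13,  568/7,153, 312,389,  563,589,603,713,900]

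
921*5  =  4605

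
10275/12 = 856+1/4 = 856.25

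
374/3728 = 187/1864 = 0.10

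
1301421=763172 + 538249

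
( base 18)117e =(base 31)6h3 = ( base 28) 80o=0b1100010011000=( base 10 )6296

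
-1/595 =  - 1/595=-  0.00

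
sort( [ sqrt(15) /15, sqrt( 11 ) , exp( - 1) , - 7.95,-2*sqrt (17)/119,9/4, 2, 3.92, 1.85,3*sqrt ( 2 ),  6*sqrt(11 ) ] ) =[ - 7.95, - 2*sqrt(17 )/119, sqrt(15) /15,exp( - 1 ),1.85,2,9/4 , sqrt(11 ),3.92, 3*sqrt( 2 ),6*sqrt(11 )]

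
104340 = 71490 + 32850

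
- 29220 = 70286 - 99506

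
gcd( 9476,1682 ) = 2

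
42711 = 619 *69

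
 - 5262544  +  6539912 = 1277368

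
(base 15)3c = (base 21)2F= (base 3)2010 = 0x39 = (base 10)57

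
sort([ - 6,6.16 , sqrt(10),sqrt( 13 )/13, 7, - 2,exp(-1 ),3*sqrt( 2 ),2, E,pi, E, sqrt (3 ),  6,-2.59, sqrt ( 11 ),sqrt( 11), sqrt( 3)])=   [-6,  -  2.59,  -  2,sqrt(13)/13,exp(-1), sqrt( 3),sqrt( 3 ),2,E,E,pi,sqrt( 10 ),sqrt( 11 ), sqrt( 11), 3*sqrt ( 2 ),6,  6.16,7]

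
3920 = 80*49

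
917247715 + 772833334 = 1690081049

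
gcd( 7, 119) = 7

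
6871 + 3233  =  10104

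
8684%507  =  65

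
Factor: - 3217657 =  - 239^1*13463^1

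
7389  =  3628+3761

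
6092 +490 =6582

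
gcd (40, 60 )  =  20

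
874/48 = 437/24 = 18.21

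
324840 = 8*40605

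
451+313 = 764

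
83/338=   83/338 =0.25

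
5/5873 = 5/5873  =  0.00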